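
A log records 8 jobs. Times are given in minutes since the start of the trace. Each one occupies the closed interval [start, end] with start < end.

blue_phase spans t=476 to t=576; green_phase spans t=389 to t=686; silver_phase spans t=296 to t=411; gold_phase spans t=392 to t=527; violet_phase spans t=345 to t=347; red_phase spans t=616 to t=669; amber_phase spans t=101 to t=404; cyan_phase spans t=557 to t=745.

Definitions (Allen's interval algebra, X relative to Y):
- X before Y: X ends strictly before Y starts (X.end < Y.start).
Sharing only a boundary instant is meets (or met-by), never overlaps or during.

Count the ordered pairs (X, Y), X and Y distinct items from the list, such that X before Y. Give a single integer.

Checking all 56 ordered pairs for relation 'before'; matching pairs in alphabetical order:
(amber_phase, blue_phase): amber_phase before blue_phase ✓
(amber_phase, cyan_phase): amber_phase before cyan_phase ✓
(amber_phase, red_phase): amber_phase before red_phase ✓
(blue_phase, red_phase): blue_phase before red_phase ✓
(gold_phase, cyan_phase): gold_phase before cyan_phase ✓
(gold_phase, red_phase): gold_phase before red_phase ✓
(silver_phase, blue_phase): silver_phase before blue_phase ✓
(silver_phase, cyan_phase): silver_phase before cyan_phase ✓
(silver_phase, red_phase): silver_phase before red_phase ✓
(violet_phase, blue_phase): violet_phase before blue_phase ✓
(violet_phase, cyan_phase): violet_phase before cyan_phase ✓
(violet_phase, gold_phase): violet_phase before gold_phase ✓
(violet_phase, green_phase): violet_phase before green_phase ✓
(violet_phase, red_phase): violet_phase before red_phase ✓
Count: 14.

14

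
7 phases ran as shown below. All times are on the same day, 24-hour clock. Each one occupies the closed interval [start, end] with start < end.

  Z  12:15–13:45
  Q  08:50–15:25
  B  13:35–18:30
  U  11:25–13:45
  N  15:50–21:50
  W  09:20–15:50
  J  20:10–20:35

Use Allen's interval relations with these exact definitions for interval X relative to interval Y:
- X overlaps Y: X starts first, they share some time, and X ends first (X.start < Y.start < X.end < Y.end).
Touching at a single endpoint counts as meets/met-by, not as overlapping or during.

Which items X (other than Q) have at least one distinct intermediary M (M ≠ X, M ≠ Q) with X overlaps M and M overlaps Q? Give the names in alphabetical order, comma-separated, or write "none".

Target Q = [08:50, 15:25].
Intermediaries M with M overlaps Q: none.
Union: none.

none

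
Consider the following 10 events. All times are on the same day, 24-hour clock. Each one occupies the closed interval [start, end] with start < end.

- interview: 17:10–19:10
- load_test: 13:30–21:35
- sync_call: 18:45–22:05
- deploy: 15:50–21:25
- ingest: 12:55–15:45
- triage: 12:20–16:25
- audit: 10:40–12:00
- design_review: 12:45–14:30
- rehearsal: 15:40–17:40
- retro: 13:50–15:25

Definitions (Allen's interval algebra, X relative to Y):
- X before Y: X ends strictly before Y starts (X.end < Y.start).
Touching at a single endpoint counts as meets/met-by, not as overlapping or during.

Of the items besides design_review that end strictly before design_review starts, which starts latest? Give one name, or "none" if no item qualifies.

Target design_review = [12:45, 14:30].
audit [10:40, 12:00] → before → candidate.
deploy [15:50, 21:25] → after → excluded.
ingest [12:55, 15:45] → overlapped-by → excluded.
interview [17:10, 19:10] → after → excluded.
load_test [13:30, 21:35] → overlapped-by → excluded.
rehearsal [15:40, 17:40] → after → excluded.
retro [13:50, 15:25] → overlapped-by → excluded.
sync_call [18:45, 22:05] → after → excluded.
triage [12:20, 16:25] → contains → excluded.
Among candidates, latest start is 10:40 → audit.

audit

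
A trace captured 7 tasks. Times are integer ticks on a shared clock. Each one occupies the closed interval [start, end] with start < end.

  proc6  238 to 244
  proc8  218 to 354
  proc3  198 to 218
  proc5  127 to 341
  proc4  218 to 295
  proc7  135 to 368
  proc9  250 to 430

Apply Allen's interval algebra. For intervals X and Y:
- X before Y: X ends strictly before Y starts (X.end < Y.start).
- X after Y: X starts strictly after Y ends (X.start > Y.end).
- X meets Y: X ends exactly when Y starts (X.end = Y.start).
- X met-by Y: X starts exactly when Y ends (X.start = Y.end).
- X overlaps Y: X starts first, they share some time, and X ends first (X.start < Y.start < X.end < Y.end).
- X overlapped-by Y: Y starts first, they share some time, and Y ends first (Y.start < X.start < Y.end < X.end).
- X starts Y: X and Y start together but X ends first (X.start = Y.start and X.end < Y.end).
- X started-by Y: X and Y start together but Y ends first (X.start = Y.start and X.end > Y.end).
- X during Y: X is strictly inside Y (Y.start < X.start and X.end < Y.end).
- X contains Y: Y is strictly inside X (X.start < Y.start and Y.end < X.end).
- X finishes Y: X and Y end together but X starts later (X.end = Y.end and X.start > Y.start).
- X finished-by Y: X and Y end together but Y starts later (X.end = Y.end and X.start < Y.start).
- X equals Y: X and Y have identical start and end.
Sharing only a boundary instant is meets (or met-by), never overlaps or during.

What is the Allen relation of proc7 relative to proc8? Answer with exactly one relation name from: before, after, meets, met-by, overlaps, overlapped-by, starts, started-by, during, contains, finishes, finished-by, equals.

proc7 = [135, 368]; proc8 = [218, 354].
Compare endpoints: proc7.start < proc8.start, proc7.start < proc8.end, proc7.end > proc8.start, proc7.end > proc8.end.
That pattern is 'contains'.

contains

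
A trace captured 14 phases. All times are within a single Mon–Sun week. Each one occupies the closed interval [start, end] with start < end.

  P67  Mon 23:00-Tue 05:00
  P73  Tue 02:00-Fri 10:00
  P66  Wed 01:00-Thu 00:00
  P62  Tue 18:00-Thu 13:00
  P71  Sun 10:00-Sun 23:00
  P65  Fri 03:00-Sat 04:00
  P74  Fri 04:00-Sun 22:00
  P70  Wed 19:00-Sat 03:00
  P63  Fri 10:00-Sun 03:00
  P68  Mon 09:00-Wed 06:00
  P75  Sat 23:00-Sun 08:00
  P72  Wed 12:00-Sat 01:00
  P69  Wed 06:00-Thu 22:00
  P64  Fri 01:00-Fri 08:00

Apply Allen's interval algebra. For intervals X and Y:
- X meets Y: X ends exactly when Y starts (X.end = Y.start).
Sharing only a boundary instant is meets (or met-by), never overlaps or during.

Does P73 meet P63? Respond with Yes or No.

P73 = [Tue 02:00, Fri 10:00], P63 = [Fri 10:00, Sun 03:00].
Actual relation of P73 to P63: meets.
Asked whether 'meets' holds → Yes.

Yes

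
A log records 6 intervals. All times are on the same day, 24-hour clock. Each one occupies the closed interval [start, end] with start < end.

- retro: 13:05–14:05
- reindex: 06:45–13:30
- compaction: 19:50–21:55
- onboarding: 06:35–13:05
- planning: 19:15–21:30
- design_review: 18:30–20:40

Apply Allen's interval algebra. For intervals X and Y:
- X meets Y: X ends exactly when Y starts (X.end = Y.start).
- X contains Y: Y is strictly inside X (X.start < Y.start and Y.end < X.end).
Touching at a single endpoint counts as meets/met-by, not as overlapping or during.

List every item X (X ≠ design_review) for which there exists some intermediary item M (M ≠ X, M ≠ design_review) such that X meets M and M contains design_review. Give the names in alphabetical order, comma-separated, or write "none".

none

Target design_review = [18:30, 20:40].
Intermediaries M with M contains design_review: none.
Union: none.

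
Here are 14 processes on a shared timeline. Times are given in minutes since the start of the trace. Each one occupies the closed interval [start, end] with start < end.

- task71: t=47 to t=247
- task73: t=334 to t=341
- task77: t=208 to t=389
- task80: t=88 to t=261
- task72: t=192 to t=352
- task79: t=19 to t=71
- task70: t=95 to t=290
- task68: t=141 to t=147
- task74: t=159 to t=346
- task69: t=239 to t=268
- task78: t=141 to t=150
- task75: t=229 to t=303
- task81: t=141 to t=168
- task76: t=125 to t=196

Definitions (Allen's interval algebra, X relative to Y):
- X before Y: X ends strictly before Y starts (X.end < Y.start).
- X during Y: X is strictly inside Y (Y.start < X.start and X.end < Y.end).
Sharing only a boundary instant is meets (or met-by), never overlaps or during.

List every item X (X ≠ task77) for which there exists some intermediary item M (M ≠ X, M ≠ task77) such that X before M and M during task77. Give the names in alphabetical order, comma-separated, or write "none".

Target task77 = [t=208, t=389].
Intermediaries M with M during task77: task69, task73, task75.
Via task69 — items with X before task69: task68, task76, task78, task79, task81.
Via task73 — items with X before task73: task68, task69, task70, task71, task75, task76, task78, task79, task80, task81.
Via task75 — items with X before task75: task68, task76, task78, task79, task81.
Union: task68, task69, task70, task71, task75, task76, task78, task79, task80, task81.

task68, task69, task70, task71, task75, task76, task78, task79, task80, task81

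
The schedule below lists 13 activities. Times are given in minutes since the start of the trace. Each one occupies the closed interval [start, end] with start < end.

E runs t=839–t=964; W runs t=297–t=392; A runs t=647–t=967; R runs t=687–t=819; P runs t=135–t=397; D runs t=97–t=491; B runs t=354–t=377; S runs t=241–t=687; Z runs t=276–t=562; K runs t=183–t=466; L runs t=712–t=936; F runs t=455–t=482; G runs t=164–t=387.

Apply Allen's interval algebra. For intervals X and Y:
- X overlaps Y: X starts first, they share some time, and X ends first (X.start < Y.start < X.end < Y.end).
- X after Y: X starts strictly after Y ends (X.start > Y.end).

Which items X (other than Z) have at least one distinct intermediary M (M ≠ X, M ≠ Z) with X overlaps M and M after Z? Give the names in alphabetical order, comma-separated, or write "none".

Target Z = [t=276, t=562].
Intermediaries M with M after Z: A, E, L, R.
Via A — items with X overlaps A: S.
Via E — items with X overlaps E: L.
Via L — items with X overlaps L: R.
Via R — items with X overlaps R: none.
Union: L, R, S.

L, R, S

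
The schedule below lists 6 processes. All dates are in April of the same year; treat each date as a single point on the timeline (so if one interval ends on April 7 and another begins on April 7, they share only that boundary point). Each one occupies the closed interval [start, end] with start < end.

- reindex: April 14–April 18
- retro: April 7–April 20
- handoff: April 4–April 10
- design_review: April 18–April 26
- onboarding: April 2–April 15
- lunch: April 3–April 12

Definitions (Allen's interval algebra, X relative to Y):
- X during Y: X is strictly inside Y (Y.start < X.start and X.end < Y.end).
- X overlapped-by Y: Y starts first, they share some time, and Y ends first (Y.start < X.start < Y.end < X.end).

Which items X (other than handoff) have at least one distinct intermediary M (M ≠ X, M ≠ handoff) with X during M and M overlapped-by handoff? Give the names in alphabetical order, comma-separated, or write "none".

reindex

Target handoff = [April 4, April 10].
Intermediaries M with M overlapped-by handoff: retro.
Via retro — items with X during retro: reindex.
Union: reindex.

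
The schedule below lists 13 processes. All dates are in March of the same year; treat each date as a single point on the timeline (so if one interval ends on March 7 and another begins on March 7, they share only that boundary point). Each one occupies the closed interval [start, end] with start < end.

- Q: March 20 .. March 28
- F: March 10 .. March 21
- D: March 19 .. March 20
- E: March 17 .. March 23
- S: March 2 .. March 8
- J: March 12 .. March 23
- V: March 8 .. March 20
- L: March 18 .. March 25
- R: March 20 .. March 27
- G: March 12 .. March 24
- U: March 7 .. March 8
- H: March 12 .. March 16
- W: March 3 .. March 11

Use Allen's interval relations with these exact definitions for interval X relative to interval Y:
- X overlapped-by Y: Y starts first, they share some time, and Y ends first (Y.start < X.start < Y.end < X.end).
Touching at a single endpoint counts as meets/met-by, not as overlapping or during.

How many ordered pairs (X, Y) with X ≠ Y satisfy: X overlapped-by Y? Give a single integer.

25

Checking all 156 ordered pairs for relation 'overlapped-by'; matching pairs in alphabetical order:
(E, F): E overlapped-by F ✓
(E, V): E overlapped-by V ✓
(F, V): F overlapped-by V ✓
(F, W): F overlapped-by W ✓
(G, F): G overlapped-by F ✓
(G, V): G overlapped-by V ✓
(J, F): J overlapped-by F ✓
(J, V): J overlapped-by V ✓
(L, E): L overlapped-by E ✓
(L, F): L overlapped-by F ✓
(L, G): L overlapped-by G ✓
(L, J): L overlapped-by J ✓
(L, V): L overlapped-by V ✓
(Q, E): Q overlapped-by E ✓
(Q, F): Q overlapped-by F ✓
(Q, G): Q overlapped-by G ✓
(Q, J): Q overlapped-by J ✓
(Q, L): Q overlapped-by L ✓
(R, E): R overlapped-by E ✓
(R, F): R overlapped-by F ✓
(R, G): R overlapped-by G ✓
(R, J): R overlapped-by J ✓
(R, L): R overlapped-by L ✓
(V, W): V overlapped-by W ✓
... plus 1 further pairs not listed.
Count: 25.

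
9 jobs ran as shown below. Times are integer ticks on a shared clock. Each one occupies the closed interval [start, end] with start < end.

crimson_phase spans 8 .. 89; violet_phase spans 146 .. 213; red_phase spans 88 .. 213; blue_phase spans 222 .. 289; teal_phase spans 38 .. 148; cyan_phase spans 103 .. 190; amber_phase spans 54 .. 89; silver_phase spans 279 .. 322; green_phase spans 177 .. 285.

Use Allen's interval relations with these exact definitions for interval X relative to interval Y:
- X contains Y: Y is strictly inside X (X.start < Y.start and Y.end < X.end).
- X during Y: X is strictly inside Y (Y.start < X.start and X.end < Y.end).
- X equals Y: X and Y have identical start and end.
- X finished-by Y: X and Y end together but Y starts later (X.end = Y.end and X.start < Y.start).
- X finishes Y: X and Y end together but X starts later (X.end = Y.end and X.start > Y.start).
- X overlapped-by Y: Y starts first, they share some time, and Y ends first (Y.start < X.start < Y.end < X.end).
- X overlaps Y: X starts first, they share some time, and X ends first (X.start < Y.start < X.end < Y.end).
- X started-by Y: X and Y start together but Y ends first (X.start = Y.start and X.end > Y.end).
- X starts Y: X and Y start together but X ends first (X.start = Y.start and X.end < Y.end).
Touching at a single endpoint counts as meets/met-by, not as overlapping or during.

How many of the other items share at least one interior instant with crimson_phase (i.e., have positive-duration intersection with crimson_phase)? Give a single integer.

Target crimson_phase = [8, 89].
amber_phase [54, 89] → finishes → counts.
blue_phase [222, 289] → after → no.
cyan_phase [103, 190] → after → no.
green_phase [177, 285] → after → no.
red_phase [88, 213] → overlapped-by → counts.
silver_phase [279, 322] → after → no.
teal_phase [38, 148] → overlapped-by → counts.
violet_phase [146, 213] → after → no.
Total: 3.

3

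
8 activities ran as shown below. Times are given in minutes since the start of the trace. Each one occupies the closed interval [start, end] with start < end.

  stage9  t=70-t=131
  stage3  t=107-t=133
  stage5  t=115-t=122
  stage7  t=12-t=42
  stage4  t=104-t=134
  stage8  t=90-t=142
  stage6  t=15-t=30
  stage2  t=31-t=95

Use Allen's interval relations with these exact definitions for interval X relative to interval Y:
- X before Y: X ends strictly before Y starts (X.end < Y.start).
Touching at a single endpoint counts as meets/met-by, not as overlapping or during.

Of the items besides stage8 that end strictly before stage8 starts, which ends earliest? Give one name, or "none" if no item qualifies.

Target stage8 = [t=90, t=142].
stage2 [t=31, t=95] → overlaps → excluded.
stage3 [t=107, t=133] → during → excluded.
stage4 [t=104, t=134] → during → excluded.
stage5 [t=115, t=122] → during → excluded.
stage6 [t=15, t=30] → before → candidate.
stage7 [t=12, t=42] → before → candidate.
stage9 [t=70, t=131] → overlaps → excluded.
Among candidates, earliest end is t=30 → stage6.

stage6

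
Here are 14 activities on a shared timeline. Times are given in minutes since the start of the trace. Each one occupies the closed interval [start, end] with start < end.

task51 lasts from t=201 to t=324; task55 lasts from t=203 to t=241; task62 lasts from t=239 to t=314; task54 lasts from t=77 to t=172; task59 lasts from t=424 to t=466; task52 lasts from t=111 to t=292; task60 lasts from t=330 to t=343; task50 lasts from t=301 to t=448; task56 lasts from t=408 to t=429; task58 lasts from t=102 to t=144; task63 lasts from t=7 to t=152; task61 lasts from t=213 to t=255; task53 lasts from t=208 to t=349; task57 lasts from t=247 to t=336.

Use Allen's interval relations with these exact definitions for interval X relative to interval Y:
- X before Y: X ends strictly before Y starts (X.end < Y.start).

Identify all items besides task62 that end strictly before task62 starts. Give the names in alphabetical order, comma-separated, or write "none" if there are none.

Target task62 = [t=239, t=314].
task50 [t=301, t=448] → overlapped-by → no.
task51 [t=201, t=324] → contains → no.
task52 [t=111, t=292] → overlaps → no.
task53 [t=208, t=349] → contains → no.
task54 [t=77, t=172] → before → yes.
task55 [t=203, t=241] → overlaps → no.
task56 [t=408, t=429] → after → no.
task57 [t=247, t=336] → overlapped-by → no.
task58 [t=102, t=144] → before → yes.
task59 [t=424, t=466] → after → no.
task60 [t=330, t=343] → after → no.
task61 [t=213, t=255] → overlaps → no.
task63 [t=7, t=152] → before → yes.
Result: task54, task58, task63.

task54, task58, task63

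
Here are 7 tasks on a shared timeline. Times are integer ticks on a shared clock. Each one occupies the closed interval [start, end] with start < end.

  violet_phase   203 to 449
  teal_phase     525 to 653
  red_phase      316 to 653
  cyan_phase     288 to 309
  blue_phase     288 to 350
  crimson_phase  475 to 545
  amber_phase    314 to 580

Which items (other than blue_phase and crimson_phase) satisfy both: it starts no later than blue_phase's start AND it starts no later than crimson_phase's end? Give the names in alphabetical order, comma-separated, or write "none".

cyan_phase, violet_phase

Conditions: its start is no later than blue_phase's start (X.start <= 288) AND its start is no later than crimson_phase's end (X.start <= 545).
amber_phase: start 314 <= 288? ✗; start 314 <= 545? ✓ → no.
cyan_phase: start 288 <= 288? ✓; start 288 <= 545? ✓ → yes.
red_phase: start 316 <= 288? ✗; start 316 <= 545? ✓ → no.
teal_phase: start 525 <= 288? ✗; start 525 <= 545? ✓ → no.
violet_phase: start 203 <= 288? ✓; start 203 <= 545? ✓ → yes.
Result: cyan_phase, violet_phase.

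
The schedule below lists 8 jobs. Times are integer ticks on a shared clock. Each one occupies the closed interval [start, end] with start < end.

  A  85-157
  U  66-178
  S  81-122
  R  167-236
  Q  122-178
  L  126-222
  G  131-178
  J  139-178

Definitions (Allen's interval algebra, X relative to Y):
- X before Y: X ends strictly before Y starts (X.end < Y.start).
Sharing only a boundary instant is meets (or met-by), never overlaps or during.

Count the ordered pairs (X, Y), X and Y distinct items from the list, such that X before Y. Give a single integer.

Checking all 56 ordered pairs for relation 'before'; matching pairs in alphabetical order:
(A, R): A before R ✓
(S, G): S before G ✓
(S, J): S before J ✓
(S, L): S before L ✓
(S, R): S before R ✓
Count: 5.

5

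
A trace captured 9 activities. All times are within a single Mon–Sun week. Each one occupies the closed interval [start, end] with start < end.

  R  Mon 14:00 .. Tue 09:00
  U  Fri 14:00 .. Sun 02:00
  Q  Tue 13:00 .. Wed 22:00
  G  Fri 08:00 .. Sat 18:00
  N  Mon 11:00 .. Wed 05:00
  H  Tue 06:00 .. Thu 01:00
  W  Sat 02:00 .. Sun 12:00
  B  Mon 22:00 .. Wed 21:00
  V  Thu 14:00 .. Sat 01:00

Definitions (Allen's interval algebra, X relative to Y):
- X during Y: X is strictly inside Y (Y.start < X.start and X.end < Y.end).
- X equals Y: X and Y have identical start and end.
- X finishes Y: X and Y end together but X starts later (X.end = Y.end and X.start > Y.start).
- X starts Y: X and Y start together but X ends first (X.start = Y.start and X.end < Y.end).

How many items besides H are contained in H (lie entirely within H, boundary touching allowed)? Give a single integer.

1

Target H = [Tue 06:00, Thu 01:00].
B [Mon 22:00, Wed 21:00] → overlaps → no.
G [Fri 08:00, Sat 18:00] → after → no.
N [Mon 11:00, Wed 05:00] → overlaps → no.
Q [Tue 13:00, Wed 22:00] → during → counts.
R [Mon 14:00, Tue 09:00] → overlaps → no.
U [Fri 14:00, Sun 02:00] → after → no.
V [Thu 14:00, Sat 01:00] → after → no.
W [Sat 02:00, Sun 12:00] → after → no.
Total: 1.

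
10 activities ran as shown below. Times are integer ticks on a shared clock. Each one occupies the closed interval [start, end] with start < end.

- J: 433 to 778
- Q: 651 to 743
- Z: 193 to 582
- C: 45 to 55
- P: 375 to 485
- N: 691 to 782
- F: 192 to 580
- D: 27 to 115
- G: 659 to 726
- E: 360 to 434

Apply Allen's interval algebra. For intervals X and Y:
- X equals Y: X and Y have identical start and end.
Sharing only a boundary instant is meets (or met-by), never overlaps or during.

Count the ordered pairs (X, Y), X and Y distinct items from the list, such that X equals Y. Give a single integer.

0

Checking all 90 ordered pairs for relation 'equals'; matching pairs in alphabetical order:
No pair satisfies it.
Count: 0.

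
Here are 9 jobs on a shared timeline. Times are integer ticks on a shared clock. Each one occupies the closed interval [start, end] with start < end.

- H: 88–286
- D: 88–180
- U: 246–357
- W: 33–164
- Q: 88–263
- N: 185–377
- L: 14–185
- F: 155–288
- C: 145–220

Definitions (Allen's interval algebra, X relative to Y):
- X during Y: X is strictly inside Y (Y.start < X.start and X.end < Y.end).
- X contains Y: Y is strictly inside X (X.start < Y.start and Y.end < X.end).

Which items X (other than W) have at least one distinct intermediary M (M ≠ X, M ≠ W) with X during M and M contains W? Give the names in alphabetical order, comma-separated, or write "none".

Target W = [33, 164].
Intermediaries M with M contains W: L.
Via L — items with X during L: D.
Union: D.

D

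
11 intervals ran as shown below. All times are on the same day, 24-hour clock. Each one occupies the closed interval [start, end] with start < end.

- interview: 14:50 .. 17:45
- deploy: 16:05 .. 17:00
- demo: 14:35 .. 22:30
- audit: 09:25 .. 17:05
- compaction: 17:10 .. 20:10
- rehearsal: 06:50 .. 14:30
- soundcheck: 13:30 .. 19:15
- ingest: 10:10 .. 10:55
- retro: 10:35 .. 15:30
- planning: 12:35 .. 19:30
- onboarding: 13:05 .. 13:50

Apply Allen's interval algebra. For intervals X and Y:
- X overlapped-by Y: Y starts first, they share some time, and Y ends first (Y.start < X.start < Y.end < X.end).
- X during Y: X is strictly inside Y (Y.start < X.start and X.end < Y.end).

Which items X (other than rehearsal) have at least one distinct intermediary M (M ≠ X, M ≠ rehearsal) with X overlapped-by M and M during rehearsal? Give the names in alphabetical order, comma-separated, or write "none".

Target rehearsal = [06:50, 14:30].
Intermediaries M with M during rehearsal: ingest, onboarding.
Via ingest — items with X overlapped-by ingest: retro.
Via onboarding — items with X overlapped-by onboarding: soundcheck.
Union: retro, soundcheck.

retro, soundcheck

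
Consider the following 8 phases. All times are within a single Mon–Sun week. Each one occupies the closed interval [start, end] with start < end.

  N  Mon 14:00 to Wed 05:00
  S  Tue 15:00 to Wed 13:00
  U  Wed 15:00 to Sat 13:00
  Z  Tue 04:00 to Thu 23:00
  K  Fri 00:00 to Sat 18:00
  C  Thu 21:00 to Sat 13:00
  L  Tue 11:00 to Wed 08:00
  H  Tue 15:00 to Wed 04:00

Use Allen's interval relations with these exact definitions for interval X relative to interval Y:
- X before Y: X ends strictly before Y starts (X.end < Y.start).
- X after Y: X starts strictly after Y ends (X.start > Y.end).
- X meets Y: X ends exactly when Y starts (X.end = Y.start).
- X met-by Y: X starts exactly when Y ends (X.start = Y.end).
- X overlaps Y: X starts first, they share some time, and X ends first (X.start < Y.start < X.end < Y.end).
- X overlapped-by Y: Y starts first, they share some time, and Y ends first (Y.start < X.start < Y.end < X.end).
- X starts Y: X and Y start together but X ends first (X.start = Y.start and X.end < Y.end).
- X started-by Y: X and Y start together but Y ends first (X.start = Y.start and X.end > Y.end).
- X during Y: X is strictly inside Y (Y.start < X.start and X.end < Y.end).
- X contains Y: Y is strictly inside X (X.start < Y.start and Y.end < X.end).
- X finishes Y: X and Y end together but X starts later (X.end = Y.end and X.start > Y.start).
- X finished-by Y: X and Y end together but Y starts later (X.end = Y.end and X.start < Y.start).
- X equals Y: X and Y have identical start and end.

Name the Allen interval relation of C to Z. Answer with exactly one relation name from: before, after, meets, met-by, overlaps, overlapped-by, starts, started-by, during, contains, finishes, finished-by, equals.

overlapped-by

C = [Thu 21:00, Sat 13:00]; Z = [Tue 04:00, Thu 23:00].
Compare endpoints: C.start > Z.start, C.start < Z.end, C.end > Z.start, C.end > Z.end.
That pattern is 'overlapped-by'.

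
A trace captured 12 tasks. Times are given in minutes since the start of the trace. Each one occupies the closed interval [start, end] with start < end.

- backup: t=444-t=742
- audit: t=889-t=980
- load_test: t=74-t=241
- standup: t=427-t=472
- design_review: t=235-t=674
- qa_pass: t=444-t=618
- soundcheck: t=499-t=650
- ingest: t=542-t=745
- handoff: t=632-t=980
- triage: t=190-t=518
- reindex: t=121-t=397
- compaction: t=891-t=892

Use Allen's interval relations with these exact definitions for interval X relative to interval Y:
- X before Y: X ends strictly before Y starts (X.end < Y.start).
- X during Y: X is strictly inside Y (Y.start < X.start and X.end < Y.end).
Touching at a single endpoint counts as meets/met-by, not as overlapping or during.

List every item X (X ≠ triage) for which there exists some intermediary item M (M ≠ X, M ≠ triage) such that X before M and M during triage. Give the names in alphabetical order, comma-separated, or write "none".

load_test, reindex

Target triage = [t=190, t=518].
Intermediaries M with M during triage: standup.
Via standup — items with X before standup: load_test, reindex.
Union: load_test, reindex.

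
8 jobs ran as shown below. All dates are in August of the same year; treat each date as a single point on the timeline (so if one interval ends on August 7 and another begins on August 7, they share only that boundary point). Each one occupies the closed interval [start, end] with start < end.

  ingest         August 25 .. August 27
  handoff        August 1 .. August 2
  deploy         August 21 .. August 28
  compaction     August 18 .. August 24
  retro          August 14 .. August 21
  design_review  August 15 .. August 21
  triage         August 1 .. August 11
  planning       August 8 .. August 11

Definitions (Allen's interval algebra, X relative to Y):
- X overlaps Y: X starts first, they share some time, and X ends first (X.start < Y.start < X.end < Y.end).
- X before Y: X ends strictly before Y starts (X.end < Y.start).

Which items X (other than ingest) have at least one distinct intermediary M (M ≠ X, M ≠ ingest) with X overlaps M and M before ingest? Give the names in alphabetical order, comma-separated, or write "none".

Target ingest = [August 25, August 27].
Intermediaries M with M before ingest: compaction, design_review, handoff, planning, retro, triage.
Via compaction — items with X overlaps compaction: design_review, retro.
Via design_review — items with X overlaps design_review: none.
Via handoff — items with X overlaps handoff: none.
Via planning — items with X overlaps planning: none.
Via retro — items with X overlaps retro: none.
Via triage — items with X overlaps triage: none.
Union: design_review, retro.

design_review, retro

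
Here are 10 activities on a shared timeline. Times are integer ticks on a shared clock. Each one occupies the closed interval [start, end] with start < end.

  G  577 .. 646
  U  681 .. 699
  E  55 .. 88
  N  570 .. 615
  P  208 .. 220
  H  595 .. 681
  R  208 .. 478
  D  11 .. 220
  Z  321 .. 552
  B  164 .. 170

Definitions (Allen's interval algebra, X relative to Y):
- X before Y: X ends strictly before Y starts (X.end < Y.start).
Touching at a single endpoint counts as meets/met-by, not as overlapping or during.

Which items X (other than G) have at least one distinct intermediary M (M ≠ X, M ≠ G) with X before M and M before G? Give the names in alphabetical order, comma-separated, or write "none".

B, D, E, P

Target G = [577, 646].
Intermediaries M with M before G: B, D, E, P, R, Z.
Via B — items with X before B: E.
Via D — items with X before D: none.
Via E — items with X before E: none.
Via P — items with X before P: B, E.
Via R — items with X before R: B, E.
Via Z — items with X before Z: B, D, E, P.
Union: B, D, E, P.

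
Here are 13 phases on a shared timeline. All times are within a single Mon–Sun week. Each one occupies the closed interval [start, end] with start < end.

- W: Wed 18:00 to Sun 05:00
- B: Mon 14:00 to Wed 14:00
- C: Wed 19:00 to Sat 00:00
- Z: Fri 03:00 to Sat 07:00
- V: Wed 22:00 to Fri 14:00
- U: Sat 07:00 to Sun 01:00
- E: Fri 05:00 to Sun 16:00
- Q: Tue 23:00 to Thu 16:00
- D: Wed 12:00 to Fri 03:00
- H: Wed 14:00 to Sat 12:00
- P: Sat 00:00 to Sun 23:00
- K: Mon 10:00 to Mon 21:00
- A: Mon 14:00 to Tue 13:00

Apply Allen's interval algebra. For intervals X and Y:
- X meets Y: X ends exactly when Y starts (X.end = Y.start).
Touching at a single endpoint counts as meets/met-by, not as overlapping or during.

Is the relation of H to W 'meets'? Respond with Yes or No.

H = [Wed 14:00, Sat 12:00], W = [Wed 18:00, Sun 05:00].
Actual relation of H to W: overlaps.
Asked whether 'meets' holds → No.

No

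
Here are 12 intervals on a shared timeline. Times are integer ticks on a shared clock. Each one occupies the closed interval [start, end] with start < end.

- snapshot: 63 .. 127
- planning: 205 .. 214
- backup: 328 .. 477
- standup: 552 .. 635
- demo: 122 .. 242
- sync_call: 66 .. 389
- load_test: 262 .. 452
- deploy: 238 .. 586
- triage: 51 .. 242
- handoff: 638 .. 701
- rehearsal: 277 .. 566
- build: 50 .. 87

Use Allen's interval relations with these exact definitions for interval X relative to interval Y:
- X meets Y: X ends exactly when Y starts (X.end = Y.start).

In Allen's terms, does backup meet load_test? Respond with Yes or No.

No

backup = [328, 477], load_test = [262, 452].
Actual relation of backup to load_test: overlapped-by.
Asked whether 'meets' holds → No.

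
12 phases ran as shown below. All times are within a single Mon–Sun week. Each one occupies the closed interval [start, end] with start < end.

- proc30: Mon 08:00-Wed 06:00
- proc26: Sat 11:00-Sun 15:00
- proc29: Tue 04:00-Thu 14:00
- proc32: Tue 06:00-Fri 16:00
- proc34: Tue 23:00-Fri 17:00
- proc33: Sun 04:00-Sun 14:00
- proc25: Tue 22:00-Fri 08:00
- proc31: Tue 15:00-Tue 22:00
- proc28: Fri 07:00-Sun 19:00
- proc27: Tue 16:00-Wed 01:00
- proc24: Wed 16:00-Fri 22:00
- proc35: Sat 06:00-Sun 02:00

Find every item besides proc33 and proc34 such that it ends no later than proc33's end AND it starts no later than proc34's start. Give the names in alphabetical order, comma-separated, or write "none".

Conditions: its end is no later than proc33's end (X.end <= Sun 14:00) AND its start is no later than proc34's start (X.start <= Tue 23:00).
proc24: end Fri 22:00 <= Sun 14:00? ✓; start Wed 16:00 <= Tue 23:00? ✗ → no.
proc25: end Fri 08:00 <= Sun 14:00? ✓; start Tue 22:00 <= Tue 23:00? ✓ → yes.
proc26: end Sun 15:00 <= Sun 14:00? ✗; start Sat 11:00 <= Tue 23:00? ✗ → no.
proc27: end Wed 01:00 <= Sun 14:00? ✓; start Tue 16:00 <= Tue 23:00? ✓ → yes.
proc28: end Sun 19:00 <= Sun 14:00? ✗; start Fri 07:00 <= Tue 23:00? ✗ → no.
proc29: end Thu 14:00 <= Sun 14:00? ✓; start Tue 04:00 <= Tue 23:00? ✓ → yes.
proc30: end Wed 06:00 <= Sun 14:00? ✓; start Mon 08:00 <= Tue 23:00? ✓ → yes.
proc31: end Tue 22:00 <= Sun 14:00? ✓; start Tue 15:00 <= Tue 23:00? ✓ → yes.
proc32: end Fri 16:00 <= Sun 14:00? ✓; start Tue 06:00 <= Tue 23:00? ✓ → yes.
proc35: end Sun 02:00 <= Sun 14:00? ✓; start Sat 06:00 <= Tue 23:00? ✗ → no.
Result: proc25, proc27, proc29, proc30, proc31, proc32.

proc25, proc27, proc29, proc30, proc31, proc32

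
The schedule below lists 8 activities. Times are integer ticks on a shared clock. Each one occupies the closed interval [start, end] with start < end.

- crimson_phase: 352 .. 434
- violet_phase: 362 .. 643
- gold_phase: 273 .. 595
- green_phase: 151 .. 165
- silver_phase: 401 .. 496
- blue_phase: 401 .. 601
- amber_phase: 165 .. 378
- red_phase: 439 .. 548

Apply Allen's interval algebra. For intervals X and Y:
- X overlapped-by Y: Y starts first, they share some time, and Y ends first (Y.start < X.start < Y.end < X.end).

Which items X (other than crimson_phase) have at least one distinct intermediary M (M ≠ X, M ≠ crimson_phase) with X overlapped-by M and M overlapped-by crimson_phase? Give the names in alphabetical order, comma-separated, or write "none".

Target crimson_phase = [352, 434].
Intermediaries M with M overlapped-by crimson_phase: blue_phase, silver_phase, violet_phase.
Via blue_phase — items with X overlapped-by blue_phase: none.
Via silver_phase — items with X overlapped-by silver_phase: red_phase.
Via violet_phase — items with X overlapped-by violet_phase: none.
Union: red_phase.

red_phase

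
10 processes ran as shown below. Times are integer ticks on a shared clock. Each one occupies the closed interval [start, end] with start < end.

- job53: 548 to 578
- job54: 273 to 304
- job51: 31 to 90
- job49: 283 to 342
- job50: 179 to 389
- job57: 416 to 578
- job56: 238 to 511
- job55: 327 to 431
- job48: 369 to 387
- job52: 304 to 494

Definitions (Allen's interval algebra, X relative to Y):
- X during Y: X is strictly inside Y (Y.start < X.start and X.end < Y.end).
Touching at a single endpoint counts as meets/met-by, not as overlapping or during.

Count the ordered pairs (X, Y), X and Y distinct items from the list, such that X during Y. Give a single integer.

Checking all 90 ordered pairs for relation 'during'; matching pairs in alphabetical order:
(job48, job50): job48 during job50 ✓
(job48, job52): job48 during job52 ✓
(job48, job55): job48 during job55 ✓
(job48, job56): job48 during job56 ✓
(job49, job50): job49 during job50 ✓
(job49, job56): job49 during job56 ✓
(job52, job56): job52 during job56 ✓
(job54, job50): job54 during job50 ✓
(job54, job56): job54 during job56 ✓
(job55, job52): job55 during job52 ✓
(job55, job56): job55 during job56 ✓
Count: 11.

11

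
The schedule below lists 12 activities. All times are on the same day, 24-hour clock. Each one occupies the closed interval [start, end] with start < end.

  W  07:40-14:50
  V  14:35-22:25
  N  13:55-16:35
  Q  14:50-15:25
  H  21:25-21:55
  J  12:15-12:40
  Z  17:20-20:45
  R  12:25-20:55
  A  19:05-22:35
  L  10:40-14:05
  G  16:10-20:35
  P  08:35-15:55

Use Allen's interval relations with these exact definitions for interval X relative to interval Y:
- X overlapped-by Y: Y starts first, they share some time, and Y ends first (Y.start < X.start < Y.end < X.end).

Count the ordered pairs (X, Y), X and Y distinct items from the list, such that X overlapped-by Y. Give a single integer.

18

Checking all 132 ordered pairs for relation 'overlapped-by'; matching pairs in alphabetical order:
(A, G): A overlapped-by G ✓
(A, R): A overlapped-by R ✓
(A, V): A overlapped-by V ✓
(A, Z): A overlapped-by Z ✓
(G, N): G overlapped-by N ✓
(N, L): N overlapped-by L ✓
(N, P): N overlapped-by P ✓
(N, W): N overlapped-by W ✓
(P, W): P overlapped-by W ✓
(R, J): R overlapped-by J ✓
(R, L): R overlapped-by L ✓
(R, P): R overlapped-by P ✓
(R, W): R overlapped-by W ✓
(V, N): V overlapped-by N ✓
(V, P): V overlapped-by P ✓
(V, R): V overlapped-by R ✓
(V, W): V overlapped-by W ✓
(Z, G): Z overlapped-by G ✓
Count: 18.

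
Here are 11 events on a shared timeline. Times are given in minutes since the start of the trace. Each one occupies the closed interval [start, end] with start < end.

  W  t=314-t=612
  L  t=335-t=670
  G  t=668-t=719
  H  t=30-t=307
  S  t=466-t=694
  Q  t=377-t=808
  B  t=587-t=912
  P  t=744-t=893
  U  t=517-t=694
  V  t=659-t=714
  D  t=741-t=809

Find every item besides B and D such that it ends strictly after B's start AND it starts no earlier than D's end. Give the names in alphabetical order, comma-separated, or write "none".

none

Conditions: its end is strictly after B's start (X.end > t=587) AND its start is no earlier than D's end (X.start >= t=809).
G: end t=719 > t=587? ✓; start t=668 >= t=809? ✗ → no.
H: end t=307 > t=587? ✗; start t=30 >= t=809? ✗ → no.
L: end t=670 > t=587? ✓; start t=335 >= t=809? ✗ → no.
P: end t=893 > t=587? ✓; start t=744 >= t=809? ✗ → no.
Q: end t=808 > t=587? ✓; start t=377 >= t=809? ✗ → no.
S: end t=694 > t=587? ✓; start t=466 >= t=809? ✗ → no.
U: end t=694 > t=587? ✓; start t=517 >= t=809? ✗ → no.
V: end t=714 > t=587? ✓; start t=659 >= t=809? ✗ → no.
W: end t=612 > t=587? ✓; start t=314 >= t=809? ✗ → no.
Result: none.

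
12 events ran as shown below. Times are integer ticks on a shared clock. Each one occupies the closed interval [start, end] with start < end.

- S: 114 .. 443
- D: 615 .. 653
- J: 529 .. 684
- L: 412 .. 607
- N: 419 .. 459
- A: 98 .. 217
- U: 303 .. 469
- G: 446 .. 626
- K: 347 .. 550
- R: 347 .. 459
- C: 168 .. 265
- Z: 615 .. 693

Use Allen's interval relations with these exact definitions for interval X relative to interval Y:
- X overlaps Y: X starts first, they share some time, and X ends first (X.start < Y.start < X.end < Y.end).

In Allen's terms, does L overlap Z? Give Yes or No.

L = [412, 607], Z = [615, 693].
Actual relation of L to Z: before.
Asked whether 'overlaps' holds → No.

No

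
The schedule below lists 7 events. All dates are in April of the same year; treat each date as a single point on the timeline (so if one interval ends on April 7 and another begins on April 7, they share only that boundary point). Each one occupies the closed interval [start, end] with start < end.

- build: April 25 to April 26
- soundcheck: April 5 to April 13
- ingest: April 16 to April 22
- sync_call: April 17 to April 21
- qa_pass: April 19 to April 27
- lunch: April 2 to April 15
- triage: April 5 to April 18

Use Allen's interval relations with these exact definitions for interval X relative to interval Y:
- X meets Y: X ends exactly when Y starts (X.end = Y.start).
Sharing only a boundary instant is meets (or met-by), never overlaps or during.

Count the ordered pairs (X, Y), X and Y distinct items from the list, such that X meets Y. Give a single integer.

Checking all 42 ordered pairs for relation 'meets'; matching pairs in alphabetical order:
No pair satisfies it.
Count: 0.

0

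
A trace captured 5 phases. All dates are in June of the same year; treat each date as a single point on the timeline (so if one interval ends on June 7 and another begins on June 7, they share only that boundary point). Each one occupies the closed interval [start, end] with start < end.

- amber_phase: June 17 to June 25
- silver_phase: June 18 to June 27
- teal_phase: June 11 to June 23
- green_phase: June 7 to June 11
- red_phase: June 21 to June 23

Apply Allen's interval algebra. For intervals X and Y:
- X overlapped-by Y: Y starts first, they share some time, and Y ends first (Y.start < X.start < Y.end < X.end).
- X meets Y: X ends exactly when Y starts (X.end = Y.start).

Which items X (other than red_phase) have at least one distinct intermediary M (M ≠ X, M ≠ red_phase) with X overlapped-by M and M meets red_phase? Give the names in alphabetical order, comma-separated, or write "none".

none

Target red_phase = [June 21, June 23].
Intermediaries M with M meets red_phase: none.
Union: none.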